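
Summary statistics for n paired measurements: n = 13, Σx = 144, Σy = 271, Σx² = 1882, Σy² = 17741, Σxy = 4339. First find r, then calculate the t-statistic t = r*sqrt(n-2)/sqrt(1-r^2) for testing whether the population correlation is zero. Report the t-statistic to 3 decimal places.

Numerator: nΣxy − (Σx)(Σy) = 13·4339 − (144)(271) = 17383
Denominator: √[(nΣx²−(Σx)²)(nΣy²−(Σy)²)]
  nΣx²−(Σx)² = 13·1882 − 20736 = 3730;  nΣy²−(Σy)² = 13·17741 − 73441 = 157192
  √(3730·157192) = √586326160 = 24214.1727
r = 17383 / 24214.1727 = 0.7179
t = r·√(n−2)/√(1−r²) = 0.7179·√11 / √(1−0.515380) = 2.381005 / 0.696147 = 3.420

3.420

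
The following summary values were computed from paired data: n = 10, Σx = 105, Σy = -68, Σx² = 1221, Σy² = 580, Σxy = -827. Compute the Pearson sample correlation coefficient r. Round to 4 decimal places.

-0.9572

Numerator: nΣxy − (Σx)(Σy) = 10·(-827) − (105)(-68) = -1130
Denominator: √[(nΣx²−(Σx)²)(nΣy²−(Σy)²)]
  nΣx²−(Σx)² = 10·1221 − 11025 = 1185;  nΣy²−(Σy)² = 10·580 − 4624 = 1176
  √(1185·1176) = √1393560 = 1180.4914
r = -1130 / 1180.4914 = -0.9572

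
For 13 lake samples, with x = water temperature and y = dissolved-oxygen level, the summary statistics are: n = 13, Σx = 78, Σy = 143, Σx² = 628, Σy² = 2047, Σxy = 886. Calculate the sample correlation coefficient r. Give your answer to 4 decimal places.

Numerator: nΣxy − (Σx)(Σy) = 13·886 − (78)(143) = 364
Denominator: √[(nΣx²−(Σx)²)(nΣy²−(Σy)²)]
  nΣx²−(Σx)² = 13·628 − 6084 = 2080;  nΣy²−(Σy)² = 13·2047 − 20449 = 6162
  √(2080·6162) = √12816960 = 3580.0782
r = 364 / 3580.0782 = 0.1017

0.1017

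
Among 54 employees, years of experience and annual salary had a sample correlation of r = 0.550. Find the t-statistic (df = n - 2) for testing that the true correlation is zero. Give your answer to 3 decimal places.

4.749

1 − r² = 1 − 0.302500 = 0.697500;  √(1−r²) = 0.835165
√(n−2) = √52 = 7.211103
t = r·√(n−2)/√(1−r²) = 0.550 · 7.211103 / 0.835165 = 4.749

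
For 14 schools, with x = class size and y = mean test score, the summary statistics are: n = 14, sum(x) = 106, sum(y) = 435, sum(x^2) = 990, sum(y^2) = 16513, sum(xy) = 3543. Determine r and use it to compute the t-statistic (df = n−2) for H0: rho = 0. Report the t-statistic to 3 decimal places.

Numerator: nΣxy − (Σx)(Σy) = 14·3543 − (106)(435) = 3492
Denominator: √[(nΣx²−(Σx)²)(nΣy²−(Σy)²)]
  nΣx²−(Σx)² = 14·990 − 11236 = 2624;  nΣy²−(Σy)² = 14·16513 − 189225 = 41957
  √(2624·41957) = √110095168 = 10492.6245
r = 3492 / 10492.6245 = 0.3328
t = r·√(n−2)/√(1−r²) = 0.3328·√12 / √(1−0.110756) = 1.152853 / 0.942997 = 1.223

1.223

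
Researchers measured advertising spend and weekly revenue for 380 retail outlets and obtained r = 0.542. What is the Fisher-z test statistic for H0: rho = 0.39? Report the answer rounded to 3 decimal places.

3.790

z_r = atanh(0.542) = 0.606983,  z_0 = atanh(0.39) = 0.411800
SE = 1/√(n−3) = 1/√377 = 0.051503
z = (z_r − z_0)/SE = (0.606983 − 0.411800) / 0.051503 = 0.195183 / 0.051503 = 3.790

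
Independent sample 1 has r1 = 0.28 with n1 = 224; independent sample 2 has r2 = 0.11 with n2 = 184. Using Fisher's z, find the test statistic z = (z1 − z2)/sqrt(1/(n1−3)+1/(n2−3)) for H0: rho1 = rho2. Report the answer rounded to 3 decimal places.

Fisher z-transforms: z1 = atanh(0.28) = 0.287682, z2 = atanh(0.11) = 0.110447; difference d = 0.177235
Var(d) = 1/221 + 1/181 = 0.0045249 + 0.0055249 = 0.0100498
z = d/√Var(d) = 0.177235 / √0.0100498 = 0.177235 / 0.100249 = 1.768

1.768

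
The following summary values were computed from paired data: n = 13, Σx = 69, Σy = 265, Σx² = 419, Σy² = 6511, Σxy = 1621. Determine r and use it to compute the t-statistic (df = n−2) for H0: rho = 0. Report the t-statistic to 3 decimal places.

S_xy = nΣxy − ΣxΣy = 13·1621 − 69·265 = 21073 − 18285 = 2788
S_xx = nΣx² − (Σx)² = 13·419 − 69² = 5447 − 4761 = 686
S_yy = nΣy² − (Σy)² = 13·6511 − 265² = 84643 − 70225 = 14418
r = S_xy / √(S_xx·S_yy) = 2788 / √(686·14418) = 2788 / √9890748 = 2788 / 3144.9560 = 0.8865
t = r·√(n−2)/√(1−r²) = 0.8865·√11 / √(1−0.785882) = 2.940188 / 0.462729 = 6.354

6.354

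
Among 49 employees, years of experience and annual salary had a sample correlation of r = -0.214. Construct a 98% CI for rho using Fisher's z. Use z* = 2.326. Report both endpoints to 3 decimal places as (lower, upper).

(-0.508, 0.125)

z_r = atanh(-0.214) = -0.217360;  SE = 1/√(n−3) = 1/√46 = 0.147442
z-limits: -0.217360 ± 2.326·0.147442 = -0.217360 ± 0.342950 = [-0.560310, 0.125590]
ρ-limits: (tanh -0.560310, tanh 0.125590) = (-0.508, 0.125)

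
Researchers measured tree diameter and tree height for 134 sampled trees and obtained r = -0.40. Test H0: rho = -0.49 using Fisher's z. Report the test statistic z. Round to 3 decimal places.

z_r = atanh(-0.40) = -0.423649,  z_0 = atanh(-0.49) = -0.536060
SE = 1/√(n−3) = 1/√131 = 0.087370
z = (z_r − z_0)/SE = (-0.423649 − (-0.536060)) / 0.087370 = 0.112411 / 0.087370 = 1.287

1.287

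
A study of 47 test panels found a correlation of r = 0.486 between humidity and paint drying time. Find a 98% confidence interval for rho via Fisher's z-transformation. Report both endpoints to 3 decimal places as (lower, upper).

Fisher z: z_r = atanh(r) = ½·ln((1+0.486)/(1−0.486)) = 0.530810
SE(z) = 1/√(n−3) = 1/√44 = 0.150756
98% ⇒ z* = 2.326; margin = 2.326·0.150756 = 0.350658
CI on z-scale: (0.180152, 0.881468)
Back-transform: tanh(0.180152) = 0.178228, tanh(0.881468) = 0.707154

(0.178, 0.707)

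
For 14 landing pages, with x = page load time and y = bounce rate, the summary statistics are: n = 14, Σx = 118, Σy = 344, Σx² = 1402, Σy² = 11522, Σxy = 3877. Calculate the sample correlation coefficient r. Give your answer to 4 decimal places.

0.8742

Numerator: nΣxy − (Σx)(Σy) = 14·3877 − (118)(344) = 13686
Denominator: √[(nΣx²−(Σx)²)(nΣy²−(Σy)²)]
  nΣx²−(Σx)² = 14·1402 − 13924 = 5704;  nΣy²−(Σy)² = 14·11522 − 118336 = 42972
  √(5704·42972) = √245112288 = 15656.0623
r = 13686 / 15656.0623 = 0.8742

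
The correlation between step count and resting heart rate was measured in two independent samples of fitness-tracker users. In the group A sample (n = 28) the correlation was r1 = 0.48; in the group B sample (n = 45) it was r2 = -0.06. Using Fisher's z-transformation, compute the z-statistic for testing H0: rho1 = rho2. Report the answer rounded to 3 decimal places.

z1 = atanh(0.48) = 0.522984,  z2 = atanh(-0.06) = -0.060072
SE = √(1/(n1−3) + 1/(n2−3)) = √(1/25 + 1/42) = √(0.0400000 + 0.0238095) = √0.0638095 = 0.252605
z = (z1 − z2)/SE = (0.522984 − (-0.060072)) / 0.252605 = 0.583056 / 0.252605 = 2.308

2.308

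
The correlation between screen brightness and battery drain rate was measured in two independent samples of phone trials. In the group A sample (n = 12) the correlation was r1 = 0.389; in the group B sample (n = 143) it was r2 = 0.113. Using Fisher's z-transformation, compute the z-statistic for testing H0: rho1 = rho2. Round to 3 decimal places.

0.864

Fisher z-transforms: z1 = atanh(0.389) = 0.410621, z2 = atanh(0.113) = 0.113485; difference d = 0.297136
Var(d) = 1/9 + 1/140 = 0.1111111 + 0.0071429 = 0.1182540
z = d/√Var(d) = 0.297136 / √0.1182540 = 0.297136 / 0.343881 = 0.864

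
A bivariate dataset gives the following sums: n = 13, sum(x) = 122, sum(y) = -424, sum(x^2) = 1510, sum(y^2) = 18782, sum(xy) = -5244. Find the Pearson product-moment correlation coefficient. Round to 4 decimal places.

-0.9407

S_xy = nΣxy − ΣxΣy = 13·(-5244) − 122·(-424) = -68172 − (-51728) = -16444
S_xx = nΣx² − (Σx)² = 13·1510 − 122² = 19630 − 14884 = 4746
S_yy = nΣy² − (Σy)² = 13·18782 − (-424)² = 244166 − 179776 = 64390
r = S_xy / √(S_xx·S_yy) = -16444 / √(4746·64390) = -16444 / √305594940 = -16444 / 17481.2740 = -0.9407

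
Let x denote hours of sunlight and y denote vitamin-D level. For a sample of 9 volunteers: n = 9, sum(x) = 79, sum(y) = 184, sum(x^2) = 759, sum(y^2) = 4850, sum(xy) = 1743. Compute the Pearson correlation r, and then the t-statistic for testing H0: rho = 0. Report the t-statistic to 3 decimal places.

Numerator: nΣxy − (Σx)(Σy) = 9·1743 − (79)(184) = 1151
Denominator: √[(nΣx²−(Σx)²)(nΣy²−(Σy)²)]
  nΣx²−(Σx)² = 9·759 − 6241 = 590;  nΣy²−(Σy)² = 9·4850 − 33856 = 9794
  √(590·9794) = √5778460 = 2403.8428
r = 1151 / 2403.8428 = 0.4788
t = r·√(n−2)/√(1−r²) = 0.4788·√7 / √(1−0.229249) = 1.266786 / 0.877924 = 1.443

1.443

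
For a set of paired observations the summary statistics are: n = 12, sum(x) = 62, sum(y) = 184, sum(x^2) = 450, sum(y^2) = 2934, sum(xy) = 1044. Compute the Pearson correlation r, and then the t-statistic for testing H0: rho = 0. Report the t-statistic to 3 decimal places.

Numerator: nΣxy − (Σx)(Σy) = 12·1044 − (62)(184) = 1120
Denominator: √[(nΣx²−(Σx)²)(nΣy²−(Σy)²)]
  nΣx²−(Σx)² = 12·450 − 3844 = 1556;  nΣy²−(Σy)² = 12·2934 − 33856 = 1352
  √(1556·1352) = √2103712 = 1450.4179
r = 1120 / 1450.4179 = 0.7722
t = r·√(n−2)/√(1−r²) = 0.7722·√10 / √(1−0.596293) = 2.441911 / 0.635379 = 3.843

3.843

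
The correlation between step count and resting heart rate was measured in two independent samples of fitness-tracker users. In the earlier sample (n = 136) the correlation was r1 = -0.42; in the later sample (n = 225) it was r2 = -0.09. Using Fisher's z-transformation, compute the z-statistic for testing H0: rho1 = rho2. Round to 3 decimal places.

Fisher z-transforms: z1 = atanh(-0.42) = -0.447692, z2 = atanh(-0.09) = -0.090244; difference d = -0.357448
Var(d) = 1/133 + 1/222 = 0.0075188 + 0.0045045 = 0.0120233
z = d/√Var(d) = -0.357448 / √0.0120233 = -0.357448 / 0.109651 = -3.260

-3.260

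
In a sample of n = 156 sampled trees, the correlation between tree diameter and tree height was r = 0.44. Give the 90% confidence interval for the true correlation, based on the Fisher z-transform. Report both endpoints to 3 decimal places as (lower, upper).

Fisher z: z_r = atanh(r) = ½·ln((1+0.44)/(1−0.44)) = 0.472231
SE(z) = 1/√(n−3) = 1/√153 = 0.080845
90% ⇒ z* = 1.645; margin = 1.645·0.080845 = 0.132990
CI on z-scale: (0.339241, 0.605221)
Back-transform: tanh(0.339241) = 0.326800, tanh(0.605221) = 0.540754

(0.327, 0.541)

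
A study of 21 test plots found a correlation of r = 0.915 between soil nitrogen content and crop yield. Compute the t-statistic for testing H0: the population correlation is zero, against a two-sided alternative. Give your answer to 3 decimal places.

9.886

t = r·√(n−2) / √(1−r²) with r = 0.915, n = 21
  = 0.915·√19 / √(1 − 0.837225)
  = 0.915·4.358899 / 0.403454
  = 3.988393 / 0.403454 = 9.886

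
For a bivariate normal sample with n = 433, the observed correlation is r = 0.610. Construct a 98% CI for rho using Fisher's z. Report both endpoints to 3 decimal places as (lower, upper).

Fisher z: z_r = atanh(r) = ½·ln((1+0.610)/(1−0.610)) = 0.708921
SE(z) = 1/√(n−3) = 1/√430 = 0.048224
98% ⇒ z* = 2.326; margin = 2.326·0.048224 = 0.112169
CI on z-scale: (0.596752, 0.821090)
Back-transform: tanh(0.596752) = 0.534734, tanh(0.821090) = 0.675663

(0.535, 0.676)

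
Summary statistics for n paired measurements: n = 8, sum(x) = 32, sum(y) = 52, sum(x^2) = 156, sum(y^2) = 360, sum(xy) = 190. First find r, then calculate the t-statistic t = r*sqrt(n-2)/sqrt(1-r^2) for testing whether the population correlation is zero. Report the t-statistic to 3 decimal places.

S_xy = nΣxy − ΣxΣy = 8·190 − 32·52 = 1520 − 1664 = -144
S_xx = nΣx² − (Σx)² = 8·156 − 32² = 1248 − 1024 = 224
S_yy = nΣy² − (Σy)² = 8·360 − 52² = 2880 − 2704 = 176
r = S_xy / √(S_xx·S_yy) = -144 / √(224·176) = -144 / √39424 = -144 / 198.5548 = -0.7252
t = r·√(n−2)/√(1−r²) = -0.7252·√6 / √(1−0.525915) = -1.776370 / 0.688538 = -2.580

-2.580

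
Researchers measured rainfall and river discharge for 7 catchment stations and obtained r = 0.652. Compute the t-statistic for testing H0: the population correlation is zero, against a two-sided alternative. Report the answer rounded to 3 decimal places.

t = r·√(n−2) / √(1−r²) with r = 0.652, n = 7
  = 0.652·√5 / √(1 − 0.425104)
  = 0.652·2.236068 / 0.758219
  = 1.457916 / 0.758219 = 1.923

1.923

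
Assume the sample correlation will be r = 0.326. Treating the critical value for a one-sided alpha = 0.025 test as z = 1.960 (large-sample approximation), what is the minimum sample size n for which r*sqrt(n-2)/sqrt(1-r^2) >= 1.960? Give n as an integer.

Need r·√(n−2)/√(1−r²) ≥ 1.960
√(n−2) ≥ 1.960·√(1−0.106276) / 0.326 = 1.960·0.945370 / 0.326 = 5.6838
n−2 ≥ 32.3056  ⇒  n ≥ 34.3056
Smallest integer n = 35

35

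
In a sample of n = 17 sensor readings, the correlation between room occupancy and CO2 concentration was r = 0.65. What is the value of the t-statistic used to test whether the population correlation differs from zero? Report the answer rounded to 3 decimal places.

1 − r² = 1 − 0.4225 = 0.5775;  √(1−r²) = 0.759934
√(n−2) = √15 = 3.872983
t = r·√(n−2)/√(1−r²) = 0.65 · 3.872983 / 0.759934 = 3.313

3.313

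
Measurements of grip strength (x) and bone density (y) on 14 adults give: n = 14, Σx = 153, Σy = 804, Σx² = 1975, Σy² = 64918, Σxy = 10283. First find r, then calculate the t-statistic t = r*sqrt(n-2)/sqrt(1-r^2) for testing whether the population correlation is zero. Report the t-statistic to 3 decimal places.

Numerator: nΣxy − (Σx)(Σy) = 14·10283 − (153)(804) = 20950
Denominator: √[(nΣx²−(Σx)²)(nΣy²−(Σy)²)]
  nΣx²−(Σx)² = 14·1975 − 23409 = 4241;  nΣy²−(Σy)² = 14·64918 − 646416 = 262436
  √(4241·262436) = √1112991076 = 33361.5209
r = 20950 / 33361.5209 = 0.6280
t = r·√(n−2)/√(1−r²) = 0.6280·√12 / √(1−0.394384) = 2.175456 / 0.778213 = 2.795

2.795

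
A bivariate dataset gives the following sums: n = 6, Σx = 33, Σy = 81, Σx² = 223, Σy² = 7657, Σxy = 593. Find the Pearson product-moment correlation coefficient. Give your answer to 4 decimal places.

0.2826

Numerator: nΣxy − (Σx)(Σy) = 6·593 − (33)(81) = 885
Denominator: √[(nΣx²−(Σx)²)(nΣy²−(Σy)²)]
  nΣx²−(Σx)² = 6·223 − 1089 = 249;  nΣy²−(Σy)² = 6·7657 − 6561 = 39381
  √(249·39381) = √9805869 = 3131.4324
r = 885 / 3131.4324 = 0.2826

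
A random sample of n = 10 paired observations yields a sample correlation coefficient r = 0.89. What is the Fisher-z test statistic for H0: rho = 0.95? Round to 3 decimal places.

z_r = atanh(0.89) = 1.421926,  z_0 = atanh(0.95) = 1.831781
SE = 1/√(n−3) = 1/√7 = 0.377964
z = (z_r − z_0)/SE = (1.421926 − 1.831781) / 0.377964 = -0.409855 / 0.377964 = -1.084

-1.084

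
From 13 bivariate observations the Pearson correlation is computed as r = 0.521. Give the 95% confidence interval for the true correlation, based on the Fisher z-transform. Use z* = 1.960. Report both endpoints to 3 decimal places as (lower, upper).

(-0.042, 0.833)

z_r = atanh(0.521) = 0.577711;  SE = 1/√(n−3) = 1/√10 = 0.316228
z-limits: 0.577711 ± 1.960·0.316228 = 0.577711 ± 0.619807 = [-0.042096, 1.197518]
ρ-limits: (tanh -0.042096, tanh 1.197518) = (-0.042, 0.833)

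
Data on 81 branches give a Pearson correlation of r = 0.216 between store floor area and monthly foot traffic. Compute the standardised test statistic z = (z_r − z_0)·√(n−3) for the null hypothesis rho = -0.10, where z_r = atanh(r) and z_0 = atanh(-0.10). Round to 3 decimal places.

Fisher z: atanh(0.216) = 0.219457, atanh(-0.10) = -0.100335
z = (z_r − z_0)·√(n−3) = (0.219457 − (-0.100335))·√78 = 0.319792 · 8.831761 = 2.824

2.824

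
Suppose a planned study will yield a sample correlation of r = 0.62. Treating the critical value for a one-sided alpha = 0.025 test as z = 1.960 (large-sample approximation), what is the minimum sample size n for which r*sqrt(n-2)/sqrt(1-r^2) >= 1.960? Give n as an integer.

9

r√(n−2)/√(1−r²) ≥ 1.960  ⇔  n−2 ≥ (1.960)²·(1−r²)/r²
(1−r²)/r² = (1−0.3844)/0.3844 = 1.6015
n ≥ 2 + 3.8416·1.6015 = 2 + 6.1523 = 8.1523
⌈8.1523⌉ = 9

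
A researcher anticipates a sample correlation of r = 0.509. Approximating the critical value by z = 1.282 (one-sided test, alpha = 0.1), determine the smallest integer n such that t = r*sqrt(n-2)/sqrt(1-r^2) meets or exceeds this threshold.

7

Need r·√(n−2)/√(1−r²) ≥ 1.282
√(n−2) ≥ 1.282·√(1−0.259081) / 0.509 = 1.282·0.860767 / 0.509 = 2.1680
n−2 ≥ 4.7002  ⇒  n ≥ 6.7002
Smallest integer n = 7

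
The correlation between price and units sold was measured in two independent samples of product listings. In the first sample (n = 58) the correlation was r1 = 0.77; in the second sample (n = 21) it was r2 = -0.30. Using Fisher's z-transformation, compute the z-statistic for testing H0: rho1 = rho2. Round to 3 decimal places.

Fisher z-transforms: z1 = atanh(0.77) = 1.020328, z2 = atanh(-0.30) = -0.309520; difference d = 1.329848
Var(d) = 1/55 + 1/18 = 0.0181818 + 0.0555556 = 0.0737374
z = d/√Var(d) = 1.329848 / √0.0737374 = 1.329848 / 0.271546 = 4.897

4.897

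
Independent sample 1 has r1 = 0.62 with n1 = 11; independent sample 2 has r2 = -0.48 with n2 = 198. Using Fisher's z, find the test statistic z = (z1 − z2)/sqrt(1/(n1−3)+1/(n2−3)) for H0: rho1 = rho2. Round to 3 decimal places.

z1 = atanh(0.62) = 0.725005,  z2 = atanh(-0.48) = -0.522984
SE = √(1/(n1−3) + 1/(n2−3)) = √(1/8 + 1/195) = √(0.1250000 + 0.0051282) = √0.1301282 = 0.360733
z = (z1 − z2)/SE = (0.725005 − (-0.522984)) / 0.360733 = 1.247989 / 0.360733 = 3.460

3.460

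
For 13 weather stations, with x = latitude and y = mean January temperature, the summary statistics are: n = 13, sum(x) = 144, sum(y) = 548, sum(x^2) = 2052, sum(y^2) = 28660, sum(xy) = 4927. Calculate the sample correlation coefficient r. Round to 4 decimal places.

-0.7172

S_xy = nΣxy − ΣxΣy = 13·4927 − 144·548 = 64051 − 78912 = -14861
S_xx = nΣx² − (Σx)² = 13·2052 − 144² = 26676 − 20736 = 5940
S_yy = nΣy² − (Σy)² = 13·28660 − 548² = 372580 − 300304 = 72276
r = S_xy / √(S_xx·S_yy) = -14861 / √(5940·72276) = -14861 / √429319440 = -14861 / 20720.0251 = -0.7172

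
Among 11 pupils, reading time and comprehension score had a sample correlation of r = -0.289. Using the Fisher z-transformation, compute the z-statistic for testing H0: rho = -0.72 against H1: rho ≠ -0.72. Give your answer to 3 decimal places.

z_r = atanh(-0.289) = -0.297475,  z_0 = atanh(-0.72) = -0.907645
SE = 1/√(n−3) = 1/√8 = 0.353553
z = (z_r − z_0)/SE = (-0.297475 − (-0.907645)) / 0.353553 = 0.610170 / 0.353553 = 1.726

1.726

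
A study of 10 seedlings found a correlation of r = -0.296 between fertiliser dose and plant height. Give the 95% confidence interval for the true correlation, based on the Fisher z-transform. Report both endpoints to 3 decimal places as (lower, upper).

z_r = atanh(-0.296) = -0.305130;  SE = 1/√(n−3) = 1/√7 = 0.377964
z-limits: -0.305130 ± 1.960·0.377964 = -0.305130 ± 0.740809 = [-1.045939, 0.435679]
ρ-limits: (tanh -1.045939, tanh 0.435679) = (-0.780, 0.410)

(-0.780, 0.410)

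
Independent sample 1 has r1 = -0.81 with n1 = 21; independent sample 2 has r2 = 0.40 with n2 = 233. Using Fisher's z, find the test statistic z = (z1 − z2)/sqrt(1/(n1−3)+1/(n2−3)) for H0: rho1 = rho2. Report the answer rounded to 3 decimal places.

z1 = atanh(-0.81) = -1.127029,  z2 = atanh(0.40) = 0.423649
SE = √(1/(n1−3) + 1/(n2−3)) = √(1/18 + 1/230) = √(0.0555556 + 0.0043478) = √0.0599034 = 0.244752
z = (z1 − z2)/SE = (-1.127029 − 0.423649) / 0.244752 = -1.550678 / 0.244752 = -6.336

-6.336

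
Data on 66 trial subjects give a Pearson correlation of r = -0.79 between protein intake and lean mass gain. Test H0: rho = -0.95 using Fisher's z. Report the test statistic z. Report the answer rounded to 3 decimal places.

z_r = atanh(-0.79) = -1.071432,  z_0 = atanh(-0.95) = -1.831781
SE = 1/√(n−3) = 1/√63 = 0.125988
z = (z_r − z_0)/SE = (-1.071432 − (-1.831781)) / 0.125988 = 0.760349 / 0.125988 = 6.035

6.035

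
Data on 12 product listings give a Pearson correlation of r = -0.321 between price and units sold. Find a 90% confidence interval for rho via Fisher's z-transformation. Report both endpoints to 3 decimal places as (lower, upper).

(-0.707, 0.212)

Fisher z: z_r = atanh(r) = ½·ln((1+(-0.321))/(1−(-0.321))) = -0.332762
SE(z) = 1/√(n−3) = 1/√9 = 0.333333
90% ⇒ z* = 1.645; margin = 1.645·0.333333 = 0.548333
CI on z-scale: (-0.881095, 0.215571)
Back-transform: tanh(-0.881095) = -0.706967, tanh(0.215571) = 0.212293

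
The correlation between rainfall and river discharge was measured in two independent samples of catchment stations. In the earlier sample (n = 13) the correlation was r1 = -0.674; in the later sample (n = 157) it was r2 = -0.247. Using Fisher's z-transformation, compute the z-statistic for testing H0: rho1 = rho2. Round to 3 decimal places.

-1.734

Fisher z-transforms: z1 = atanh(-0.674) = -0.818037, z2 = atanh(-0.247) = -0.252215; difference d = -0.565822
Var(d) = 1/10 + 1/154 = 0.1000000 + 0.0064935 = 0.1064935
z = d/√Var(d) = -0.565822 / √0.1064935 = -0.565822 / 0.326333 = -1.734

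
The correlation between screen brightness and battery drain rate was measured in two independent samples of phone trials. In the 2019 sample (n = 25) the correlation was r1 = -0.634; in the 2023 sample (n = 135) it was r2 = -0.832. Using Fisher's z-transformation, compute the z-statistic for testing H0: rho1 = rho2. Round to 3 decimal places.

1.939

Fisher z-transforms: z1 = atanh(-0.634) = -0.748076, z2 = atanh(-0.832) = -1.194600; difference d = 0.446524
Var(d) = 1/22 + 1/132 = 0.0454545 + 0.0075758 = 0.0530303
z = d/√Var(d) = 0.446524 / √0.0530303 = 0.446524 / 0.230283 = 1.939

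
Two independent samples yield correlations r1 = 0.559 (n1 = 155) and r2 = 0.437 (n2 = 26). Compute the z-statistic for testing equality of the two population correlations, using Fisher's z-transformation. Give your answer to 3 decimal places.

0.728

z1 = atanh(0.559) = 0.631377,  z2 = atanh(0.437) = 0.468517
SE = √(1/(n1−3) + 1/(n2−3)) = √(1/152 + 1/23) = √(0.0065789 + 0.0434783) = √0.0500572 = 0.223735
z = (z1 − z2)/SE = (0.631377 − 0.468517) / 0.223735 = 0.162860 / 0.223735 = 0.728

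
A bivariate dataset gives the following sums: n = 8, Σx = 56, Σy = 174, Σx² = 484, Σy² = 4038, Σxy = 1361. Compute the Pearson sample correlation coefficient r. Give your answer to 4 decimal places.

0.9364

Numerator: nΣxy − (Σx)(Σy) = 8·1361 − (56)(174) = 1144
Denominator: √[(nΣx²−(Σx)²)(nΣy²−(Σy)²)]
  nΣx²−(Σx)² = 8·484 − 3136 = 736;  nΣy²−(Σy)² = 8·4038 − 30276 = 2028
  √(736·2028) = √1492608 = 1221.7234
r = 1144 / 1221.7234 = 0.9364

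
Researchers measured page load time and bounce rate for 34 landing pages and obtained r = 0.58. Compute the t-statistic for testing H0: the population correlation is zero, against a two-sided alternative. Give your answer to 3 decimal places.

4.028

1 − r² = 1 − 0.3364 = 0.6636;  √(1−r²) = 0.814616
√(n−2) = √32 = 5.656854
t = r·√(n−2)/√(1−r²) = 0.58 · 5.656854 / 0.814616 = 4.028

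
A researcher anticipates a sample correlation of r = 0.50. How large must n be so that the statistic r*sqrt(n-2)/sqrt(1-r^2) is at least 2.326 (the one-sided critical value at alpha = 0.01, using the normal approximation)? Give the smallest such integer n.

19

r√(n−2)/√(1−r²) ≥ 2.326  ⇔  n−2 ≥ (2.326)²·(1−r²)/r²
(1−r²)/r² = (1−0.2500)/0.2500 = 3.0000
n ≥ 2 + 5.410276·3.0000 = 2 + 16.2308 = 18.2308
⌈18.2308⌉ = 19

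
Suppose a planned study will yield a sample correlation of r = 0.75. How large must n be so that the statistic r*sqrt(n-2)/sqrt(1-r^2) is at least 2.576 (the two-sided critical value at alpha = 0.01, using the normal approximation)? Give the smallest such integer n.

8

Need r·√(n−2)/√(1−r²) ≥ 2.576
√(n−2) ≥ 2.576·√(1−0.5625) / 0.75 = 2.576·0.661438 / 0.75 = 2.2718
n−2 ≥ 5.1611  ⇒  n ≥ 7.1611
Smallest integer n = 8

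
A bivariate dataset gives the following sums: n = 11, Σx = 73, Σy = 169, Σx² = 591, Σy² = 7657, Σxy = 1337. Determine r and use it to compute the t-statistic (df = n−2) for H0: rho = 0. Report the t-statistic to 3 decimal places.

Numerator: nΣxy − (Σx)(Σy) = 11·1337 − (73)(169) = 2370
Denominator: √[(nΣx²−(Σx)²)(nΣy²−(Σy)²)]
  nΣx²−(Σx)² = 11·591 − 5329 = 1172;  nΣy²−(Σy)² = 11·7657 − 28561 = 55666
  √(1172·55666) = √65240552 = 8077.1624
r = 2370 / 8077.1624 = 0.2934
t = r·√(n−2)/√(1−r²) = 0.2934·√9 / √(1−0.086084) = 0.880200 / 0.955990 = 0.921

0.921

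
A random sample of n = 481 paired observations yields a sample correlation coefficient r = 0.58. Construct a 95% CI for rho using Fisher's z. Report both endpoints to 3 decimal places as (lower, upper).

z_r = atanh(0.58) = 0.662463;  SE = 1/√(n−3) = 1/√478 = 0.045739
z-limits: 0.662463 ± 1.960·0.045739 = 0.662463 ± 0.089648 = [0.572815, 0.752111]
ρ-limits: (tanh 0.572815, tanh 0.752111) = (0.517, 0.636)

(0.517, 0.636)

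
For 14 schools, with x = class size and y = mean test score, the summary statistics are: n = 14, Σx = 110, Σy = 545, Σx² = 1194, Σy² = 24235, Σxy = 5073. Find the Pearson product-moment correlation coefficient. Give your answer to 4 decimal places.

0.7927

Numerator: nΣxy − (Σx)(Σy) = 14·5073 − (110)(545) = 11072
Denominator: √[(nΣx²−(Σx)²)(nΣy²−(Σy)²)]
  nΣx²−(Σx)² = 14·1194 − 12100 = 4616;  nΣy²−(Σy)² = 14·24235 − 297025 = 42265
  √(4616·42265) = √195095240 = 13967.6498
r = 11072 / 13967.6498 = 0.7927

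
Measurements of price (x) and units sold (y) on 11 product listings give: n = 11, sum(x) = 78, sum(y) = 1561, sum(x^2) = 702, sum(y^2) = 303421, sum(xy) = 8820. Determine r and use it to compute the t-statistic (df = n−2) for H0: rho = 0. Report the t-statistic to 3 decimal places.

S_xy = nΣxy − ΣxΣy = 11·8820 − 78·1561 = 97020 − 121758 = -24738
S_xx = nΣx² − (Σx)² = 11·702 − 78² = 7722 − 6084 = 1638
S_yy = nΣy² − (Σy)² = 11·303421 − 1561² = 3337631 − 2436721 = 900910
r = S_xy / √(S_xx·S_yy) = -24738 / √(1638·900910) = -24738 / √1475690580 = -24738 / 38414.7183 = -0.6440
t = r·√(n−2)/√(1−r²) = -0.6440·√9 / √(1−0.414736) = -1.932000 / 0.765025 = -2.525

-2.525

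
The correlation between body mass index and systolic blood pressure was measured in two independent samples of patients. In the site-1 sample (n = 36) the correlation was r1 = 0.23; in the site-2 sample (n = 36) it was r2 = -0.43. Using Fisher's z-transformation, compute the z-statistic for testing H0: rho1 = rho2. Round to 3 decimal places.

Fisher z-transforms: z1 = atanh(0.23) = 0.234189, z2 = atanh(-0.43) = -0.459897; difference d = 0.694086
Var(d) = 1/33 + 1/33 = 0.0303030 + 0.0303030 = 0.0606060
z = d/√Var(d) = 0.694086 / √0.0606060 = 0.694086 / 0.246183 = 2.819

2.819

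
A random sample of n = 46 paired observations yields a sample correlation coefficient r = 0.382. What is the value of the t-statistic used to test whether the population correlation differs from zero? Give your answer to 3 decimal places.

2.742

t = r·√(n−2) / √(1−r²) with r = 0.382, n = 46
  = 0.382·√44 / √(1 − 0.145924)
  = 0.382·6.633250 / 0.924162
  = 2.533902 / 0.924162 = 2.742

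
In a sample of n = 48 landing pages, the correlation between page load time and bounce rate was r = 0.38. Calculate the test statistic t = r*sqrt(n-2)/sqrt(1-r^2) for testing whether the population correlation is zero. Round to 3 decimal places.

1 − r² = 1 − 0.1444 = 0.8556;  √(1−r²) = 0.924986
√(n−2) = √46 = 6.782330
t = r·√(n−2)/√(1−r²) = 0.38 · 6.782330 / 0.924986 = 2.786

2.786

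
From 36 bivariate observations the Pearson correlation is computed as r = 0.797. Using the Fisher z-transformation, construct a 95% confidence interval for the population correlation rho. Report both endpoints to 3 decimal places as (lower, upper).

(0.635, 0.892)

Fisher z: z_r = atanh(r) = ½·ln((1+0.797)/(1−0.797)) = 1.090334
SE(z) = 1/√(n−3) = 1/√33 = 0.174078
95% ⇒ z* = 1.960; margin = 1.960·0.174078 = 0.341193
CI on z-scale: (0.749141, 1.431527)
Back-transform: tanh(0.749141) = 0.634636, tanh(1.431527) = 0.891979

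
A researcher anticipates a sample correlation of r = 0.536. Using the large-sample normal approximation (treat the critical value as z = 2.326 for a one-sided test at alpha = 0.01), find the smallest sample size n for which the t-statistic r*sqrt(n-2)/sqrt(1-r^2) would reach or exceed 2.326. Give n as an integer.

16

Need r·√(n−2)/√(1−r²) ≥ 2.326
√(n−2) ≥ 2.326·√(1−0.287296) / 0.536 = 2.326·0.844218 / 0.536 = 3.6635
n−2 ≥ 13.4212  ⇒  n ≥ 15.4212
Smallest integer n = 16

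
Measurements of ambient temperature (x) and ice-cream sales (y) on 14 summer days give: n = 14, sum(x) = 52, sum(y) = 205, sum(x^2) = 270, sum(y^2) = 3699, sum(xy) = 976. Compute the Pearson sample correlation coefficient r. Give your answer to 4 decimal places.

0.9269

S_xy = nΣxy − ΣxΣy = 14·976 − 52·205 = 13664 − 10660 = 3004
S_xx = nΣx² − (Σx)² = 14·270 − 52² = 3780 − 2704 = 1076
S_yy = nΣy² − (Σy)² = 14·3699 − 205² = 51786 − 42025 = 9761
r = S_xy / √(S_xx·S_yy) = 3004 / √(1076·9761) = 3004 / √10502836 = 3004 / 3240.8079 = 0.9269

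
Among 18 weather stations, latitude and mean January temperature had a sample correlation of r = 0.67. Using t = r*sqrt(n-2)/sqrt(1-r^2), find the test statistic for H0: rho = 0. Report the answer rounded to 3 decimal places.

3.610

t = r·√(n−2) / √(1−r²) with r = 0.67, n = 18
  = 0.67·√16 / √(1 − 0.4489)
  = 0.67·4.000000 / 0.742361
  = 2.680000 / 0.742361 = 3.610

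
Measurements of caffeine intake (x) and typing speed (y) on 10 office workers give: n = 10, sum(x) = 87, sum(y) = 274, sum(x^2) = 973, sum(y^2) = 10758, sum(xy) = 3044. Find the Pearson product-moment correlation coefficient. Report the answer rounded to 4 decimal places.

S_xy = nΣxy − ΣxΣy = 10·3044 − 87·274 = 30440 − 23838 = 6602
S_xx = nΣx² − (Σx)² = 10·973 − 87² = 9730 − 7569 = 2161
S_yy = nΣy² − (Σy)² = 10·10758 − 274² = 107580 − 75076 = 32504
r = S_xy / √(S_xx·S_yy) = 6602 / √(2161·32504) = 6602 / √70241144 = 6602 / 8380.9990 = 0.7877

0.7877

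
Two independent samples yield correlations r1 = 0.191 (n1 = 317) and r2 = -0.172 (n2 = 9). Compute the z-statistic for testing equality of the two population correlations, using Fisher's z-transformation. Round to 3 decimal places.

0.891

Fisher z-transforms: z1 = atanh(0.191) = 0.193375, z2 = atanh(-0.172) = -0.173727; difference d = 0.367102
Var(d) = 1/314 + 1/6 = 0.0031847 + 0.1666667 = 0.1698514
z = d/√Var(d) = 0.367102 / √0.1698514 = 0.367102 / 0.412130 = 0.891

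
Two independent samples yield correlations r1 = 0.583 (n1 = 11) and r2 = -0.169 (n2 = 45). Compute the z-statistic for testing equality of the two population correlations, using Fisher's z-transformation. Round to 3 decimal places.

z1 = atanh(0.583) = 0.666995,  z2 = atanh(-0.169) = -0.170637
SE = √(1/(n1−3) + 1/(n2−3)) = √(1/8 + 1/42) = √(0.1250000 + 0.0238095) = √0.1488095 = 0.385758
z = (z1 − z2)/SE = (0.666995 − (-0.170637)) / 0.385758 = 0.837632 / 0.385758 = 2.171

2.171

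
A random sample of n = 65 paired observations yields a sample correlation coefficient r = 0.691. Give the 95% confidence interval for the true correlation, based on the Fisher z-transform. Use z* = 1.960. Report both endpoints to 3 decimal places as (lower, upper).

(0.538, 0.800)

Fisher z: z_r = atanh(r) = ½·ln((1+0.691)/(1−0.691)) = 0.849867
SE(z) = 1/√(n−3) = 1/√62 = 0.127000
95% ⇒ z* = 1.960; margin = 1.960·0.127000 = 0.248920
CI on z-scale: (0.600947, 1.098787)
Back-transform: tanh(0.600947) = 0.537723, tanh(1.098787) = 0.800063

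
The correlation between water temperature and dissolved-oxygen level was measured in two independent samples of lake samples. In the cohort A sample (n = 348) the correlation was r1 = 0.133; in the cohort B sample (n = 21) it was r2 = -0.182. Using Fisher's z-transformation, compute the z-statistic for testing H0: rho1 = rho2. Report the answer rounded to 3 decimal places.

1.315

z1 = atanh(0.133) = 0.133793,  z2 = atanh(-0.182) = -0.184050
SE = √(1/(n1−3) + 1/(n2−3)) = √(1/345 + 1/18) = √(0.0028986 + 0.0555556) = √0.0584542 = 0.241773
z = (z1 − z2)/SE = (0.133793 − (-0.184050)) / 0.241773 = 0.317843 / 0.241773 = 1.315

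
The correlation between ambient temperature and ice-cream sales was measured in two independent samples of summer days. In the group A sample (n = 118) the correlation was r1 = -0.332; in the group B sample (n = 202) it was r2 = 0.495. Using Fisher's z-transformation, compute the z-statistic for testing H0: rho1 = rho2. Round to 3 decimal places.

Fisher z-transforms: z1 = atanh(-0.332) = -0.345074, z2 = atanh(0.495) = 0.542662; difference d = -0.887736
Var(d) = 1/115 + 1/199 = 0.0086957 + 0.0050251 = 0.0137208
z = d/√Var(d) = -0.887736 / √0.0137208 = -0.887736 / 0.117136 = -7.579

-7.579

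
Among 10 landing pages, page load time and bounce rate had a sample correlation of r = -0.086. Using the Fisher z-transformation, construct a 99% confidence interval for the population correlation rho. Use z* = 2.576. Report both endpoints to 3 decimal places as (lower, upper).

Fisher z: z_r = atanh(r) = ½·ln((1+(-0.086))/(1−(-0.086))) = -0.086213
SE(z) = 1/√(n−3) = 1/√7 = 0.377964
99% ⇒ z* = 2.576; margin = 2.576·0.377964 = 0.973635
CI on z-scale: (-1.059848, 0.887422)
Back-transform: tanh(-1.059848) = -0.785606, tanh(0.887422) = 0.710118

(-0.786, 0.710)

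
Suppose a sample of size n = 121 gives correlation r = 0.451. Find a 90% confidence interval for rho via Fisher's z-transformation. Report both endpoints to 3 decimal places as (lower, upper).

Fisher z: z_r = atanh(r) = ½·ln((1+0.451)/(1−0.451)) = 0.485955
SE(z) = 1/√(n−3) = 1/√118 = 0.092057
90% ⇒ z* = 1.645; margin = 1.645·0.092057 = 0.151434
CI on z-scale: (0.334521, 0.637389)
Back-transform: tanh(0.334521) = 0.322577, tanh(0.637389) = 0.563119

(0.323, 0.563)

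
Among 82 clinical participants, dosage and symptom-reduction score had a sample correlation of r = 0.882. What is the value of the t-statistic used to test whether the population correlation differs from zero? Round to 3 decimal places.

16.740

t = r·√(n−2) / √(1−r²) with r = 0.882, n = 82
  = 0.882·√80 / √(1 − 0.777924)
  = 0.882·8.944272 / 0.471249
  = 7.888848 / 0.471249 = 16.740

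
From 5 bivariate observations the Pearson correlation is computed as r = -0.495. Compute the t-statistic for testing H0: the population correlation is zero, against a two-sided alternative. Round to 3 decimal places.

t = r·√(n−2) / √(1−r²) with r = -0.495, n = 5
  = -0.495·√3 / √(1 − 0.245025)
  = -0.495·1.732051 / 0.868893
  = -0.857365 / 0.868893 = -0.987

-0.987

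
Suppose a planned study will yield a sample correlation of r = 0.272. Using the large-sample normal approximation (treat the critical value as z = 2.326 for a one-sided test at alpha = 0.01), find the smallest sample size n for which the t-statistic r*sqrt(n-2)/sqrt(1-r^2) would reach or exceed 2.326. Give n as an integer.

70

Need r·√(n−2)/√(1−r²) ≥ 2.326
√(n−2) ≥ 2.326·√(1−0.073984) / 0.272 = 2.326·0.962297 / 0.272 = 8.2291
n−2 ≥ 67.7181  ⇒  n ≥ 69.7181
Smallest integer n = 70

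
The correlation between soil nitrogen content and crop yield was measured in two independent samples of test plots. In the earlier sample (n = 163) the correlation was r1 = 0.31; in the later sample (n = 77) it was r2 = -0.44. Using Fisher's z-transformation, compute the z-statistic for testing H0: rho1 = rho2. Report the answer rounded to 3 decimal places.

z1 = atanh(0.31) = 0.320545,  z2 = atanh(-0.44) = -0.472231
SE = √(1/(n1−3) + 1/(n2−3)) = √(1/160 + 1/74) = √(0.0062500 + 0.0135135) = √0.0197635 = 0.140583
z = (z1 − z2)/SE = (0.320545 − (-0.472231)) / 0.140583 = 0.792776 / 0.140583 = 5.639

5.639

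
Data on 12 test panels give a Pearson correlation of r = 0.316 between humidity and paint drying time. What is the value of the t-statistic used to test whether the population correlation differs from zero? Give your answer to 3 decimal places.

1.053

t = r·√(n−2) / √(1−r²) with r = 0.316, n = 12
  = 0.316·√10 / √(1 − 0.099856)
  = 0.316·3.162278 / 0.948759
  = 0.999280 / 0.948759 = 1.053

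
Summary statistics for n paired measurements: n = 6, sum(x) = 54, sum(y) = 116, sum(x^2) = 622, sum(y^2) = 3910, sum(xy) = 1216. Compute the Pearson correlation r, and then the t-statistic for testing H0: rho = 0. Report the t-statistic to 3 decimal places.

S_xy = nΣxy − ΣxΣy = 6·1216 − 54·116 = 7296 − 6264 = 1032
S_xx = nΣx² − (Σx)² = 6·622 − 54² = 3732 − 2916 = 816
S_yy = nΣy² − (Σy)² = 6·3910 − 116² = 23460 − 13456 = 10004
r = S_xy / √(S_xx·S_yy) = 1032 / √(816·10004) = 1032 / √8163264 = 1032 / 2857.1426 = 0.3612
t = r·√(n−2)/√(1−r²) = 0.3612·√4 / √(1−0.130465) = 0.722400 / 0.932489 = 0.775

0.775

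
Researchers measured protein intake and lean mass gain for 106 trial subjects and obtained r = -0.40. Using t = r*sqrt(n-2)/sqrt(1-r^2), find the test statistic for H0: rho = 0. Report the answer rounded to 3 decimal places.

-4.451

1 − r² = 1 − 0.1600 = 0.8400;  √(1−r²) = 0.916515
√(n−2) = √104 = 10.198039
t = r·√(n−2)/√(1−r²) = -0.40 · 10.198039 / 0.916515 = -4.451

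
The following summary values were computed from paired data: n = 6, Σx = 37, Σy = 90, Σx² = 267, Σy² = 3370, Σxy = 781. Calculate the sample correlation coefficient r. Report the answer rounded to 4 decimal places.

Numerator: nΣxy − (Σx)(Σy) = 6·781 − (37)(90) = 1356
Denominator: √[(nΣx²−(Σx)²)(nΣy²−(Σy)²)]
  nΣx²−(Σx)² = 6·267 − 1369 = 233;  nΣy²−(Σy)² = 6·3370 − 8100 = 12120
  √(233·12120) = √2823960 = 1680.4642
r = 1356 / 1680.4642 = 0.8069

0.8069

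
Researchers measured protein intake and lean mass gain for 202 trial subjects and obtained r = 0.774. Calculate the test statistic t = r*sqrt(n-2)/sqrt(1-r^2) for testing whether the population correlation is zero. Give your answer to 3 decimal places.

17.287

1 − r² = 1 − 0.599076 = 0.400924;  √(1−r²) = 0.633186
√(n−2) = √200 = 14.142136
t = r·√(n−2)/√(1−r²) = 0.774 · 14.142136 / 0.633186 = 17.287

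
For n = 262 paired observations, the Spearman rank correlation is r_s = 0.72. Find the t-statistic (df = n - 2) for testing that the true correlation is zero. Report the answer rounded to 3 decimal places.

16.729

t = r_s·√(n−2) / √(1−r_s²) with r_s = 0.72, n = 262
  = 0.72·√260 / √(1 − 0.5184)
  = 0.72·16.124515 / 0.693974
  = 11.609651 / 0.693974 = 16.729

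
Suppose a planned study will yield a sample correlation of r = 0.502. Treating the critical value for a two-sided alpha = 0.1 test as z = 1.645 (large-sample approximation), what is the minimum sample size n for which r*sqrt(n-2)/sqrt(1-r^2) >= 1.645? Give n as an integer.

r√(n−2)/√(1−r²) ≥ 1.645  ⇔  n−2 ≥ (1.645)²·(1−r²)/r²
(1−r²)/r² = (1−0.252004)/0.252004 = 2.9682
n ≥ 2 + 2.706025·2.9682 = 2 + 8.0320 = 10.0320
⌈10.0320⌉ = 11

11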